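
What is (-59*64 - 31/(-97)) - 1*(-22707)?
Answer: 1836338/97 ≈ 18931.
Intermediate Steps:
(-59*64 - 31/(-97)) - 1*(-22707) = (-3776 - 31*(-1/97)) + 22707 = (-3776 + 31/97) + 22707 = -366241/97 + 22707 = 1836338/97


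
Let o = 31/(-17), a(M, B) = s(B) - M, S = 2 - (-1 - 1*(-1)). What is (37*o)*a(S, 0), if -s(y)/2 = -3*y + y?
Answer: 2294/17 ≈ 134.94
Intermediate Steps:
S = 2 (S = 2 - (-1 + 1) = 2 - 1*0 = 2 + 0 = 2)
s(y) = 4*y (s(y) = -2*(-3*y + y) = -(-4)*y = 4*y)
a(M, B) = -M + 4*B (a(M, B) = 4*B - M = -M + 4*B)
o = -31/17 (o = 31*(-1/17) = -31/17 ≈ -1.8235)
(37*o)*a(S, 0) = (37*(-31/17))*(-1*2 + 4*0) = -1147*(-2 + 0)/17 = -1147/17*(-2) = 2294/17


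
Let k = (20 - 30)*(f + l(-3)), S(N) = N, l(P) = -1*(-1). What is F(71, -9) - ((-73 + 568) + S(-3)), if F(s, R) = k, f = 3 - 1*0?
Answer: -532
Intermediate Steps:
l(P) = 1
f = 3 (f = 3 + 0 = 3)
k = -40 (k = (20 - 30)*(3 + 1) = -10*4 = -40)
F(s, R) = -40
F(71, -9) - ((-73 + 568) + S(-3)) = -40 - ((-73 + 568) - 3) = -40 - (495 - 3) = -40 - 1*492 = -40 - 492 = -532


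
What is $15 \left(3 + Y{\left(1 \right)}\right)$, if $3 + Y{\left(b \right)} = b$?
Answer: $15$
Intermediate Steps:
$Y{\left(b \right)} = -3 + b$
$15 \left(3 + Y{\left(1 \right)}\right) = 15 \left(3 + \left(-3 + 1\right)\right) = 15 \left(3 - 2\right) = 15 \cdot 1 = 15$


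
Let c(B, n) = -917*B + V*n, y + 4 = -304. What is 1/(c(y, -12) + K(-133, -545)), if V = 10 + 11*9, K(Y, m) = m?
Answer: 1/280583 ≈ 3.5640e-6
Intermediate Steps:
y = -308 (y = -4 - 304 = -308)
V = 109 (V = 10 + 99 = 109)
c(B, n) = -917*B + 109*n
1/(c(y, -12) + K(-133, -545)) = 1/((-917*(-308) + 109*(-12)) - 545) = 1/((282436 - 1308) - 545) = 1/(281128 - 545) = 1/280583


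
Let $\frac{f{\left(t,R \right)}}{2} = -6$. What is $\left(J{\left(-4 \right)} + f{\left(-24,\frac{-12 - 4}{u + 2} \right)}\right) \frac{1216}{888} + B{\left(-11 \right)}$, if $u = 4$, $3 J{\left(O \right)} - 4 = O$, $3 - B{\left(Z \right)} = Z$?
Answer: $- \frac{90}{37} \approx -2.4324$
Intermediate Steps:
$B{\left(Z \right)} = 3 - Z$
$J{\left(O \right)} = \frac{4}{3} + \frac{O}{3}$
$f{\left(t,R \right)} = -12$ ($f{\left(t,R \right)} = 2 \left(-6\right) = -12$)
$\left(J{\left(-4 \right)} + f{\left(-24,\frac{-12 - 4}{u + 2} \right)}\right) \frac{1216}{888} + B{\left(-11 \right)} = \left(\left(\frac{4}{3} + \frac{1}{3} \left(-4\right)\right) - 12\right) \frac{1216}{888} + \left(3 - -11\right) = \left(\left(\frac{4}{3} - \frac{4}{3}\right) - 12\right) 1216 \cdot \frac{1}{888} + \left(3 + 11\right) = \left(0 - 12\right) \frac{152}{111} + 14 = \left(-12\right) \frac{152}{111} + 14 = - \frac{608}{37} + 14 = - \frac{90}{37}$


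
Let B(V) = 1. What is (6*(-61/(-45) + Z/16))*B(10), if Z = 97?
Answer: 5341/120 ≈ 44.508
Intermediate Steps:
(6*(-61/(-45) + Z/16))*B(10) = (6*(-61/(-45) + 97/16))*1 = (6*(-61*(-1/45) + 97*(1/16)))*1 = (6*(61/45 + 97/16))*1 = (6*(5341/720))*1 = (5341/120)*1 = 5341/120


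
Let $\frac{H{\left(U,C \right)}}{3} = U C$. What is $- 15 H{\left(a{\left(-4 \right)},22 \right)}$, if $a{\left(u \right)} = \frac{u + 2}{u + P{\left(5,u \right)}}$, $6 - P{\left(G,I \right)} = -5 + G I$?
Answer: $\frac{220}{3} \approx 73.333$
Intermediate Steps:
$P{\left(G,I \right)} = 11 - G I$ ($P{\left(G,I \right)} = 6 - \left(-5 + G I\right) = 11 - G I$)
$a{\left(u \right)} = \frac{2 + u}{11 - 4 u}$ ($a{\left(u \right)} = \frac{u + 2}{u + \left(11 - 5 u\right)} = \frac{2 + u}{u - \left(-11 + 5 u\right)} = \frac{2 + u}{11 - 4 u}$)
$H{\left(U,C \right)} = 3 C U$ ($H{\left(U,C \right)} = 3 U C = 3 C U$)
$- 15 H{\left(a{\left(-4 \right)},22 \right)} = - 15 \cdot 3 \cdot 22 \frac{-2 - -4}{-11 + 4 \left(-4\right)} = - 15 \cdot 3 \cdot 22 \frac{-2 + 4}{-11 - 16} = - 15 \cdot 3 \cdot 22 \frac{1}{-27} \cdot 2 = - 15 \cdot 3 \cdot 22 \left(\left(- \frac{1}{27}\right) 2\right) = - 15 \cdot 3 \cdot 22 \left(- \frac{2}{27}\right) = \left(-15\right) \left(- \frac{44}{9}\right) = \frac{220}{3}$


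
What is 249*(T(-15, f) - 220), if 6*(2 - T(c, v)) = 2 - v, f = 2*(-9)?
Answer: -55112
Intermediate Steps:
f = -18
T(c, v) = 5/3 + v/6 (T(c, v) = 2 - (2 - v)/6 = 2 + (-⅓ + v/6) = 5/3 + v/6)
249*(T(-15, f) - 220) = 249*((5/3 + (⅙)*(-18)) - 220) = 249*((5/3 - 3) - 220) = 249*(-4/3 - 220) = 249*(-664/3) = -55112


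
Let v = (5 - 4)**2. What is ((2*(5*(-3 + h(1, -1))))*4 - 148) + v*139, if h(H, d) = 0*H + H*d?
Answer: -169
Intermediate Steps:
h(H, d) = H*d (h(H, d) = 0 + H*d = H*d)
v = 1 (v = 1**2 = 1)
((2*(5*(-3 + h(1, -1))))*4 - 148) + v*139 = ((2*(5*(-3 + 1*(-1))))*4 - 148) + 1*139 = ((2*(5*(-3 - 1)))*4 - 148) + 139 = ((2*(5*(-4)))*4 - 148) + 139 = ((2*(-20))*4 - 148) + 139 = (-40*4 - 148) + 139 = (-160 - 148) + 139 = -308 + 139 = -169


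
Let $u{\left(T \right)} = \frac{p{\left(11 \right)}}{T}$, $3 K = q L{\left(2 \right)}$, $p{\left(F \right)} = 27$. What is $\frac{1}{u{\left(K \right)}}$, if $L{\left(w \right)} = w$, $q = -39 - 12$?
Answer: $- \frac{34}{27} \approx -1.2593$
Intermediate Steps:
$q = -51$ ($q = -39 - 12 = -51$)
$K = -34$ ($K = \frac{\left(-51\right) 2}{3} = \frac{1}{3} \left(-102\right) = -34$)
$u{\left(T \right)} = \frac{27}{T}$
$\frac{1}{u{\left(K \right)}} = \frac{1}{27 \frac{1}{-34}} = \frac{1}{27 \left(- \frac{1}{34}\right)} = \frac{1}{- \frac{27}{34}} = - \frac{34}{27}$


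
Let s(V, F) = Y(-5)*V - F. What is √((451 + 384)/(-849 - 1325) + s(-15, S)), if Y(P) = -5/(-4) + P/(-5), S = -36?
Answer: √8818831/2174 ≈ 1.3660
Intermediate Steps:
Y(P) = 5/4 - P/5 (Y(P) = -5*(-¼) + P*(-⅕) = 5/4 - P/5)
s(V, F) = -F + 9*V/4 (s(V, F) = (5/4 - ⅕*(-5))*V - F = (5/4 + 1)*V - F = 9*V/4 - F = -F + 9*V/4)
√((451 + 384)/(-849 - 1325) + s(-15, S)) = √((451 + 384)/(-849 - 1325) + (-1*(-36) + (9/4)*(-15))) = √(835/(-2174) + (36 - 135/4)) = √(835*(-1/2174) + 9/4) = √(-835/2174 + 9/4) = √(8113/4348) = √8818831/2174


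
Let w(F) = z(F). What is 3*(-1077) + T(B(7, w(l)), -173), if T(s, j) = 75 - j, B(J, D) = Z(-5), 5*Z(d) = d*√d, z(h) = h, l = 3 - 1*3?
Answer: -2983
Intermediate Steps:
l = 0 (l = 3 - 3 = 0)
w(F) = F
Z(d) = d^(3/2)/5 (Z(d) = (d*√d)/5 = d^(3/2)/5)
B(J, D) = -I*√5 (B(J, D) = (-5)^(3/2)/5 = (-5*I*√5)/5 = -I*√5)
3*(-1077) + T(B(7, w(l)), -173) = 3*(-1077) + (75 - 1*(-173)) = -3231 + (75 + 173) = -3231 + 248 = -2983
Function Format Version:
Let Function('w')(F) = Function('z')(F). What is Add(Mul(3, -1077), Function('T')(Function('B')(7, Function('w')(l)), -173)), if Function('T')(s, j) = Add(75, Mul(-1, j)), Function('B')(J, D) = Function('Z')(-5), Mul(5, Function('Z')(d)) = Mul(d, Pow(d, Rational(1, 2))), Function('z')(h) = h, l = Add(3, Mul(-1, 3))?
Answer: -2983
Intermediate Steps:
l = 0 (l = Add(3, -3) = 0)
Function('w')(F) = F
Function('Z')(d) = Mul(Rational(1, 5), Pow(d, Rational(3, 2))) (Function('Z')(d) = Mul(Rational(1, 5), Mul(d, Pow(d, Rational(1, 2)))) = Mul(Rational(1, 5), Pow(d, Rational(3, 2))))
Function('B')(J, D) = Mul(-1, I, Pow(5, Rational(1, 2))) (Function('B')(J, D) = Mul(Rational(1, 5), Pow(-5, Rational(3, 2))) = Mul(Rational(1, 5), Mul(-5, I, Pow(5, Rational(1, 2)))) = Mul(-1, I, Pow(5, Rational(1, 2))))
Add(Mul(3, -1077), Function('T')(Function('B')(7, Function('w')(l)), -173)) = Add(Mul(3, -1077), Add(75, Mul(-1, -173))) = Add(-3231, Add(75, 173)) = Add(-3231, 248) = -2983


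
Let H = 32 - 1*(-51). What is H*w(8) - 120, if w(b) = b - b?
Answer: -120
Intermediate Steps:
H = 83 (H = 32 + 51 = 83)
w(b) = 0
H*w(8) - 120 = 83*0 - 120 = 0 - 120 = -120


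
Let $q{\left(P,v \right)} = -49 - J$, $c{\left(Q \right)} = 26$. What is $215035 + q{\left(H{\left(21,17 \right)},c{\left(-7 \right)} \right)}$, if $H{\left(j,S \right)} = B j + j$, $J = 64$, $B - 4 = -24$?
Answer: $214922$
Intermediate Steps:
$B = -20$ ($B = 4 - 24 = -20$)
$H{\left(j,S \right)} = - 19 j$ ($H{\left(j,S \right)} = - 20 j + j = - 19 j$)
$q{\left(P,v \right)} = -113$ ($q{\left(P,v \right)} = -49 - 64 = -113$)
$215035 + q{\left(H{\left(21,17 \right)},c{\left(-7 \right)} \right)} = 215035 - 113 = 214922$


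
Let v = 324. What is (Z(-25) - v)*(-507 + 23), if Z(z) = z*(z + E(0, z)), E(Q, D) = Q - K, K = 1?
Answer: -157784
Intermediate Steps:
E(Q, D) = -1 + Q (E(Q, D) = Q - 1*1 = Q - 1 = -1 + Q)
Z(z) = z*(-1 + z) (Z(z) = z*(z + (-1 + 0)) = z*(z - 1) = z*(-1 + z))
(Z(-25) - v)*(-507 + 23) = (-25*(-1 - 25) - 1*324)*(-507 + 23) = (-25*(-26) - 324)*(-484) = (650 - 324)*(-484) = 326*(-484) = -157784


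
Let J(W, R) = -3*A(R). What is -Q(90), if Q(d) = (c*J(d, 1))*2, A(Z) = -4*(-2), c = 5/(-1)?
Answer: -240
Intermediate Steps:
c = -5 (c = 5*(-1) = -5)
A(Z) = 8
J(W, R) = -24 (J(W, R) = -3*8 = -24)
Q(d) = 240 (Q(d) = -5*(-24)*2 = 120*2 = 240)
-Q(90) = -1*240 = -240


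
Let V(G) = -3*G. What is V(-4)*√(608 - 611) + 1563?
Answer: 1563 + 12*I*√3 ≈ 1563.0 + 20.785*I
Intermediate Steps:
V(-4)*√(608 - 611) + 1563 = (-3*(-4))*√(608 - 611) + 1563 = 12*√(-3) + 1563 = 12*(I*√3) + 1563 = 12*I*√3 + 1563 = 1563 + 12*I*√3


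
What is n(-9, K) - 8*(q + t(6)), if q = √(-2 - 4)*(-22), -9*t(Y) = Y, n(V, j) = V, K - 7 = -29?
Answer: -11/3 + 176*I*√6 ≈ -3.6667 + 431.11*I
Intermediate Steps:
K = -22 (K = 7 - 29 = -22)
t(Y) = -Y/9
q = -22*I*√6 (q = √(-6)*(-22) = (I*√6)*(-22) = -22*I*√6 ≈ -53.889*I)
n(-9, K) - 8*(q + t(6)) = -9 - 8*(-22*I*√6 - ⅑*6) = -9 - 8*(-22*I*√6 - ⅔) = -9 - 8*(-⅔ - 22*I*√6) = -9 + (16/3 + 176*I*√6) = -11/3 + 176*I*√6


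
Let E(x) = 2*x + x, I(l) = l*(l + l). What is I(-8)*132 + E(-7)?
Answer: 16875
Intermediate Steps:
I(l) = 2*l² (I(l) = l*(2*l) = 2*l²)
E(x) = 3*x
I(-8)*132 + E(-7) = (2*(-8)²)*132 + 3*(-7) = (2*64)*132 - 21 = 128*132 - 21 = 16896 - 21 = 16875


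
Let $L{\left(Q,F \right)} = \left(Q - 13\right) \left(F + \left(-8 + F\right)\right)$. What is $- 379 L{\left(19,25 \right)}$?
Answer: $-95508$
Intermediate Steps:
$L{\left(Q,F \right)} = \left(-13 + Q\right) \left(-8 + 2 F\right)$
$- 379 L{\left(19,25 \right)} = - 379 \left(104 - 650 - 152 + 2 \cdot 25 \cdot 19\right) = - 379 \left(104 - 650 - 152 + 950\right) = \left(-379\right) 252 = -95508$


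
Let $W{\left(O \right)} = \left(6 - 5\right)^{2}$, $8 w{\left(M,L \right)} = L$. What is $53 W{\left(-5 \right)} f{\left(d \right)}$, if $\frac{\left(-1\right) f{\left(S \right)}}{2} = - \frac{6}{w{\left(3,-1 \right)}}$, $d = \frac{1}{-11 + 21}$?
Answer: $-5088$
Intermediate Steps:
$w{\left(M,L \right)} = \frac{L}{8}$
$W{\left(O \right)} = 1$ ($W{\left(O \right)} = 1^{2} = 1$)
$d = \frac{1}{10} \approx 0.1$
$f{\left(S \right)} = -96$ ($f{\left(S \right)} = - 2 \left(- \frac{6}{\frac{1}{8} \left(-1\right)}\right) = - 2 \left(- \frac{6}{- \frac{1}{8}}\right) = - 2 \left(\left(-6\right) \left(-8\right)\right) = \left(-2\right) 48 = -96$)
$53 W{\left(-5 \right)} f{\left(d \right)} = 53 \cdot 1 \left(-96\right) = 53 \left(-96\right) = -5088$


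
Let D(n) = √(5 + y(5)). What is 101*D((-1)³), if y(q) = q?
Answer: 101*√10 ≈ 319.39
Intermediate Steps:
D(n) = √10 (D(n) = √(5 + 5) = √10)
101*D((-1)³) = 101*√10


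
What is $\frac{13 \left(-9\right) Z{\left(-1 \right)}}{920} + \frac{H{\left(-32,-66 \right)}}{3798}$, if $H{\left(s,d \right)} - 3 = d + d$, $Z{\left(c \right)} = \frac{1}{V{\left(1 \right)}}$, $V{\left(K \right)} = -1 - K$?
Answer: $\frac{34501}{1164720} \approx 0.029622$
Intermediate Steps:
$Z{\left(c \right)} = - \frac{1}{2}$ ($Z{\left(c \right)} = \frac{1}{-1 - 1} = \frac{1}{-2} = - \frac{1}{2}$)
$H{\left(s,d \right)} = 3 + 2 d$ ($H{\left(s,d \right)} = 3 + \left(d + d\right) = 3 + 2 d$)
$\frac{13 \left(-9\right) Z{\left(-1 \right)}}{920} + \frac{H{\left(-32,-66 \right)}}{3798} = \frac{13 \left(-9\right) \left(- \frac{1}{2}\right)}{920} + \frac{3 + 2 \left(-66\right)}{3798} = \left(-117\right) \left(- \frac{1}{2}\right) \frac{1}{920} + \left(3 - 132\right) \frac{1}{3798} = \frac{117}{2} \cdot \frac{1}{920} - \frac{43}{1266} = \frac{117}{1840} - \frac{43}{1266} = \frac{34501}{1164720}$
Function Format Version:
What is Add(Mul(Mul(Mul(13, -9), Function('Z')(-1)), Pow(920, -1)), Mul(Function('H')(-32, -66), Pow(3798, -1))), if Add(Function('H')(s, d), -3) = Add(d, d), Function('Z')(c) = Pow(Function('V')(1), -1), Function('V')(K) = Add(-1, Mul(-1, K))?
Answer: Rational(34501, 1164720) ≈ 0.029622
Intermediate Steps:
Function('Z')(c) = Rational(-1, 2) (Function('Z')(c) = Pow(Add(-1, Mul(-1, 1)), -1) = Pow(Add(-1, -1), -1) = Pow(-2, -1) = Rational(-1, 2))
Function('H')(s, d) = Add(3, Mul(2, d)) (Function('H')(s, d) = Add(3, Add(d, d)) = Add(3, Mul(2, d)))
Add(Mul(Mul(Mul(13, -9), Function('Z')(-1)), Pow(920, -1)), Mul(Function('H')(-32, -66), Pow(3798, -1))) = Add(Mul(Mul(Mul(13, -9), Rational(-1, 2)), Pow(920, -1)), Mul(Add(3, Mul(2, -66)), Pow(3798, -1))) = Add(Mul(Mul(-117, Rational(-1, 2)), Rational(1, 920)), Mul(Add(3, -132), Rational(1, 3798))) = Add(Mul(Rational(117, 2), Rational(1, 920)), Mul(-129, Rational(1, 3798))) = Add(Rational(117, 1840), Rational(-43, 1266)) = Rational(34501, 1164720)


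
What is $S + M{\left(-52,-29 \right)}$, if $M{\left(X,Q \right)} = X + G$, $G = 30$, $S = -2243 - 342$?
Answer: $-2607$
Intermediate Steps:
$S = -2585$ ($S = -2243 - 342 = -2585$)
$M{\left(X,Q \right)} = 30 + X$ ($M{\left(X,Q \right)} = X + 30 = 30 + X$)
$S + M{\left(-52,-29 \right)} = -2585 + \left(30 - 52\right) = -2585 - 22 = -2607$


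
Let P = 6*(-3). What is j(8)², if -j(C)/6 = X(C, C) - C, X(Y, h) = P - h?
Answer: 41616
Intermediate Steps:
P = -18
X(Y, h) = -18 - h
j(C) = 108 + 12*C (j(C) = -6*((-18 - C) - C) = -6*(-18 - 2*C) = 108 + 12*C)
j(8)² = (108 + 12*8)² = (108 + 96)² = 204² = 41616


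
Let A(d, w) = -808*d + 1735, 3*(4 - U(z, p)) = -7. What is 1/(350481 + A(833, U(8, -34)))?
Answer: -1/320848 ≈ -3.1167e-6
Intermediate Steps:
U(z, p) = 19/3 (U(z, p) = 4 - 1/3*(-7) = 4 + 7/3 = 19/3)
A(d, w) = 1735 - 808*d
1/(350481 + A(833, U(8, -34))) = 1/(350481 + (1735 - 808*833)) = 1/(350481 + (1735 - 673064)) = 1/(350481 - 671329) = 1/(-320848) = -1/320848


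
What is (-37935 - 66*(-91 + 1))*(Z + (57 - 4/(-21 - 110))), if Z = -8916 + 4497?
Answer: 18282518910/131 ≈ 1.3956e+8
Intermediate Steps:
Z = -4419
(-37935 - 66*(-91 + 1))*(Z + (57 - 4/(-21 - 110))) = (-37935 - 66*(-91 + 1))*(-4419 + (57 - 4/(-21 - 110))) = (-37935 - 66*(-90))*(-4419 + (57 - 4/(-131))) = (-37935 + 5940)*(-4419 + (57 - 4*(-1/131))) = -31995*(-4419 + (57 + 4/131)) = -31995*(-4419 + 7471/131) = -31995*(-571418/131) = 18282518910/131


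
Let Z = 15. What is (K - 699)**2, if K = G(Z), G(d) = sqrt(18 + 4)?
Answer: (699 - sqrt(22))**2 ≈ 4.8207e+5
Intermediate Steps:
G(d) = sqrt(22)
K = sqrt(22) ≈ 4.6904
(K - 699)**2 = (sqrt(22) - 699)**2 = (-699 + sqrt(22))**2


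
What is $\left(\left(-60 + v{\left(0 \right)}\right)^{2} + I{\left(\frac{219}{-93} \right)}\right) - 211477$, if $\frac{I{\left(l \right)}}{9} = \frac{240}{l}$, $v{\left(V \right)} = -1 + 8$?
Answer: $- \frac{15299724}{73} \approx -2.0959 \cdot 10^{5}$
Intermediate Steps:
$v{\left(V \right)} = 7$
$I{\left(l \right)} = \frac{2160}{l}$ ($I{\left(l \right)} = 9 \frac{240}{l} = \frac{2160}{l}$)
$\left(\left(-60 + v{\left(0 \right)}\right)^{2} + I{\left(\frac{219}{-93} \right)}\right) - 211477 = \left(\left(-60 + 7\right)^{2} + \frac{2160}{219 \frac{1}{-93}}\right) - 211477 = \left(\left(-53\right)^{2} + \frac{2160}{219 \left(- \frac{1}{93}\right)}\right) - 211477 = \left(2809 + \frac{2160}{- \frac{73}{31}}\right) - 211477 = \left(2809 + 2160 \left(- \frac{31}{73}\right)\right) - 211477 = \left(2809 - \frac{66960}{73}\right) - 211477 = \frac{138097}{73} - 211477 = - \frac{15299724}{73}$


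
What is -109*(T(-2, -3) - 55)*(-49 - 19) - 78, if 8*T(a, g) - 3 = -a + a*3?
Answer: -817329/2 ≈ -4.0866e+5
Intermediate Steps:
T(a, g) = 3/8 + a/4 (T(a, g) = 3/8 + (-a + a*3)/8 = 3/8 + (-a + 3*a)/8 = 3/8 + (2*a)/8 = 3/8 + a/4)
-109*(T(-2, -3) - 55)*(-49 - 19) - 78 = -109*((3/8 + (1/4)*(-2)) - 55)*(-49 - 19) - 78 = -109*((3/8 - 1/2) - 55)*(-68) - 78 = -109*(-1/8 - 55)*(-68) - 78 = -(-48069)*(-68)/8 - 78 = -109*7497/2 - 78 = -817173/2 - 78 = -817329/2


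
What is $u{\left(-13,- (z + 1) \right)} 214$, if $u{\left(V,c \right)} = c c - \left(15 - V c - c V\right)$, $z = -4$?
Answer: $-17976$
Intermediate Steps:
$u{\left(V,c \right)} = -15 + c^{2} + 2 V c$ ($u{\left(V,c \right)} = c^{2} + \left(\left(V c + V c\right) - 15\right) = c^{2} + \left(2 V c - 15\right) = c^{2} + \left(-15 + 2 V c\right) = -15 + c^{2} + 2 V c$)
$u{\left(-13,- (z + 1) \right)} 214 = \left(-15 + \left(- (-4 + 1)\right)^{2} + 2 \left(-13\right) \left(- (-4 + 1)\right)\right) 214 = \left(-15 + \left(\left(-1\right) \left(-3\right)\right)^{2} + 2 \left(-13\right) \left(\left(-1\right) \left(-3\right)\right)\right) 214 = \left(-15 + 3^{2} + 2 \left(-13\right) 3\right) 214 = \left(-15 + 9 - 78\right) 214 = \left(-84\right) 214 = -17976$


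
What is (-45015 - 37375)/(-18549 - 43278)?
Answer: 82390/61827 ≈ 1.3326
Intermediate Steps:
(-45015 - 37375)/(-18549 - 43278) = -82390/(-61827) = -82390*(-1/61827) = 82390/61827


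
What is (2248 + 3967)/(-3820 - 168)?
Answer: -6215/3988 ≈ -1.5584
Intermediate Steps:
(2248 + 3967)/(-3820 - 168) = 6215/(-3988) = 6215*(-1/3988) = -6215/3988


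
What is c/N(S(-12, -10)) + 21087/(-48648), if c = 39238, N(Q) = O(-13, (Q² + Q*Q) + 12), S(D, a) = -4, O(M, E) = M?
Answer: -636374785/210808 ≈ -3018.7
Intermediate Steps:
N(Q) = -13
c/N(S(-12, -10)) + 21087/(-48648) = 39238/(-13) + 21087/(-48648) = 39238*(-1/13) + 21087*(-1/48648) = -39238/13 - 7029/16216 = -636374785/210808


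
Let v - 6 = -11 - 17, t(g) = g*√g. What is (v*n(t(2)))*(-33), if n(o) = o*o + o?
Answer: 5808 + 1452*√2 ≈ 7861.4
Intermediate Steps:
t(g) = g^(3/2)
n(o) = o + o² (n(o) = o² + o = o + o²)
v = -22 (v = 6 + (-11 - 17) = 6 - 28 = -22)
(v*n(t(2)))*(-33) = -22*2^(3/2)*(1 + 2^(3/2))*(-33) = -22*2*√2*(1 + 2*√2)*(-33) = -44*√2*(1 + 2*√2)*(-33) = 1452*√2*(1 + 2*√2)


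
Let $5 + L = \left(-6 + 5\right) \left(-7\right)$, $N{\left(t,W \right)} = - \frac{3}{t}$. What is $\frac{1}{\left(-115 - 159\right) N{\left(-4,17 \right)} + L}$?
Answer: $- \frac{2}{407} \approx -0.004914$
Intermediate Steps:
$L = 2$ ($L = -5 + \left(-6 + 5\right) \left(-7\right) = -5 - -7 = -5 + 7 = 2$)
$\frac{1}{\left(-115 - 159\right) N{\left(-4,17 \right)} + L} = \frac{1}{\left(-115 - 159\right) \left(- \frac{3}{-4}\right) + 2} = \frac{1}{- 274 \left(\left(-3\right) \left(- \frac{1}{4}\right)\right) + 2} = \frac{1}{\left(-274\right) \frac{3}{4} + 2} = \frac{1}{- \frac{411}{2} + 2} = \frac{1}{- \frac{407}{2}} = - \frac{2}{407}$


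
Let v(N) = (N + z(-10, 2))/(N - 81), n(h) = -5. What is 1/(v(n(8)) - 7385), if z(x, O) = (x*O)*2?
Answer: -86/635065 ≈ -0.00013542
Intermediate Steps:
z(x, O) = 2*O*x (z(x, O) = (O*x)*2 = 2*O*x)
v(N) = (-40 + N)/(-81 + N) (v(N) = (N + 2*2*(-10))/(N - 81) = (N - 40)/(-81 + N) = (-40 + N)/(-81 + N))
1/(v(n(8)) - 7385) = 1/((-40 - 5)/(-81 - 5) - 7385) = 1/(-45/(-86) - 7385) = 1/(-1/86*(-45) - 7385) = 1/(45/86 - 7385) = 1/(-635065/86) = -86/635065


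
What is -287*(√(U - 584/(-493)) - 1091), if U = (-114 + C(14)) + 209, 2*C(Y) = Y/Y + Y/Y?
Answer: 313117 - 574*√5905154/493 ≈ 3.1029e+5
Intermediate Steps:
C(Y) = 1 (C(Y) = (Y/Y + Y/Y)/2 = (1 + 1)/2 = (½)*2 = 1)
U = 96 (U = (-114 + 1) + 209 = -113 + 209 = 96)
-287*(√(U - 584/(-493)) - 1091) = -287*(√(96 - 584/(-493)) - 1091) = -287*(√(96 - 584*(-1/493)) - 1091) = -287*(√(96 + 584/493) - 1091) = -287*(√(47912/493) - 1091) = -287*(2*√5905154/493 - 1091) = -287*(-1091 + 2*√5905154/493) = 313117 - 574*√5905154/493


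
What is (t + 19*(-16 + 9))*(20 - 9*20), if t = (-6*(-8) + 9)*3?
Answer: -6080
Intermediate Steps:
t = 171 (t = (48 + 9)*3 = 57*3 = 171)
(t + 19*(-16 + 9))*(20 - 9*20) = (171 + 19*(-16 + 9))*(20 - 9*20) = (171 + 19*(-7))*(20 - 180) = (171 - 133)*(-160) = 38*(-160) = -6080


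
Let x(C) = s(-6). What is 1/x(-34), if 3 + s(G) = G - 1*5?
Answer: -1/14 ≈ -0.071429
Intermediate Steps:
s(G) = -8 + G (s(G) = -3 + (G - 1*5) = -3 + (G - 5) = -3 + (-5 + G) = -8 + G)
x(C) = -14 (x(C) = -8 - 6 = -14)
1/x(-34) = 1/(-14) = -1/14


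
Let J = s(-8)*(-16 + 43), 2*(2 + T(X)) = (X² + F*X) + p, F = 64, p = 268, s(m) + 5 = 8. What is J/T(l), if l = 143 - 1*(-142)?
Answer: 18/11081 ≈ 0.0016244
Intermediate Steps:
s(m) = 3 (s(m) = -5 + 8 = 3)
l = 285 (l = 143 + 142 = 285)
T(X) = 132 + X²/2 + 32*X (T(X) = -2 + ((X² + 64*X) + 268)/2 = -2 + (268 + X² + 64*X)/2 = -2 + (134 + X²/2 + 32*X) = 132 + X²/2 + 32*X)
J = 81 (J = 3*(-16 + 43) = 3*27 = 81)
J/T(l) = 81/(132 + (½)*285² + 32*285) = 81/(132 + (½)*81225 + 9120) = 81/(132 + 81225/2 + 9120) = 81/(99729/2) = 81*(2/99729) = 18/11081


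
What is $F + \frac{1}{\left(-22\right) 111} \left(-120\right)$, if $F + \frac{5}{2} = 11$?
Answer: $\frac{6959}{814} \approx 8.5491$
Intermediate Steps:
$F = \frac{17}{2}$ ($F = - \frac{5}{2} + 11 = \frac{17}{2} \approx 8.5$)
$F + \frac{1}{\left(-22\right) 111} \left(-120\right) = \frac{17}{2} + \frac{1}{\left(-22\right) 111} \left(-120\right) = \frac{17}{2} + \left(- \frac{1}{22}\right) \frac{1}{111} \left(-120\right) = \frac{17}{2} - - \frac{20}{407} = \frac{17}{2} + \frac{20}{407} = \frac{6959}{814}$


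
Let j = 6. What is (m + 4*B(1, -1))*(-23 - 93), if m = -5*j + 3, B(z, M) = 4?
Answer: 1276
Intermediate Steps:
m = -27 (m = -5*6 + 3 = -30 + 3 = -27)
(m + 4*B(1, -1))*(-23 - 93) = (-27 + 4*4)*(-23 - 93) = (-27 + 16)*(-116) = -11*(-116) = 1276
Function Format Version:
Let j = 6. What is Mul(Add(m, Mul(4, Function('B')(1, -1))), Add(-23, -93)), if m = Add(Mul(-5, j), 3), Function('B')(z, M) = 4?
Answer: 1276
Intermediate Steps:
m = -27 (m = Add(Mul(-5, 6), 3) = Add(-30, 3) = -27)
Mul(Add(m, Mul(4, Function('B')(1, -1))), Add(-23, -93)) = Mul(Add(-27, Mul(4, 4)), Add(-23, -93)) = Mul(Add(-27, 16), -116) = Mul(-11, -116) = 1276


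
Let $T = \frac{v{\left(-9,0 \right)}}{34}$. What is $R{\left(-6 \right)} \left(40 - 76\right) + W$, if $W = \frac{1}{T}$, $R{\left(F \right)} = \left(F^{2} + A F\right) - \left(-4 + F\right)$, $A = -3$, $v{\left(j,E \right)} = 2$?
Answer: $-2287$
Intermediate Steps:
$T = \frac{1}{17}$ ($T = \frac{2}{34} = 2 \cdot \frac{1}{34} = \frac{1}{17} \approx 0.058824$)
$R{\left(F \right)} = 4 + F^{2} - 4 F$ ($R{\left(F \right)} = \left(F^{2} - 3 F\right) - \left(-4 + F\right) = 4 + F^{2} - 4 F$)
$W = 17$ ($W = \frac{1}{\frac{1}{17}} = 17$)
$R{\left(-6 \right)} \left(40 - 76\right) + W = \left(4 + \left(-6\right)^{2} - -24\right) \left(40 - 76\right) + 17 = \left(4 + 36 + 24\right) \left(-36\right) + 17 = 64 \left(-36\right) + 17 = -2304 + 17 = -2287$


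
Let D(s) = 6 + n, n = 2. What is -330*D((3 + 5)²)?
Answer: -2640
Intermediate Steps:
D(s) = 8 (D(s) = 6 + 2 = 8)
-330*D((3 + 5)²) = -330*8 = -2640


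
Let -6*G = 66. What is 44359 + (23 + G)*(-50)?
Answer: 43759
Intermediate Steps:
G = -11 (G = -1/6*66 = -11)
44359 + (23 + G)*(-50) = 44359 + (23 - 11)*(-50) = 44359 + 12*(-50) = 44359 - 600 = 43759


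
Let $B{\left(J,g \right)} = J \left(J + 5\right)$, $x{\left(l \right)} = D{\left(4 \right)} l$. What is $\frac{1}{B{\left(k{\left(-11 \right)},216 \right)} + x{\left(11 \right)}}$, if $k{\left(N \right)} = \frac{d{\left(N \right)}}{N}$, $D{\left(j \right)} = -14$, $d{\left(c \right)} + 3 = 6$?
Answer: $- \frac{121}{18790} \approx -0.0064396$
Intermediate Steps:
$d{\left(c \right)} = 3$ ($d{\left(c \right)} = -3 + 6 = 3$)
$k{\left(N \right)} = \frac{3}{N}$
$x{\left(l \right)} = - 14 l$
$B{\left(J,g \right)} = J \left(5 + J\right)$
$\frac{1}{B{\left(k{\left(-11 \right)},216 \right)} + x{\left(11 \right)}} = \frac{1}{\frac{3}{-11} \left(5 + \frac{3}{-11}\right) - 154} = \frac{1}{3 \left(- \frac{1}{11}\right) \left(5 + 3 \left(- \frac{1}{11}\right)\right) - 154} = \frac{1}{- \frac{3 \left(5 - \frac{3}{11}\right)}{11} - 154} = \frac{1}{\left(- \frac{3}{11}\right) \frac{52}{11} - 154} = \frac{1}{- \frac{156}{121} - 154} = \frac{1}{- \frac{18790}{121}} = - \frac{121}{18790}$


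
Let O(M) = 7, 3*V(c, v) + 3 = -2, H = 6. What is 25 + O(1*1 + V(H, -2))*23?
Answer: 186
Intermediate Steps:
V(c, v) = -5/3 (V(c, v) = -1 + (⅓)*(-2) = -1 - ⅔ = -5/3)
25 + O(1*1 + V(H, -2))*23 = 25 + 7*23 = 25 + 161 = 186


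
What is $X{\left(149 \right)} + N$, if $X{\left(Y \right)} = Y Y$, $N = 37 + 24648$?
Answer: $46886$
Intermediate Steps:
$N = 24685$
$X{\left(Y \right)} = Y^{2}$
$X{\left(149 \right)} + N = 149^{2} + 24685 = 22201 + 24685 = 46886$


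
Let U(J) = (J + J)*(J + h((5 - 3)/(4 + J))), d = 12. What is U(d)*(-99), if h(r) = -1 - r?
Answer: -25839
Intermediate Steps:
U(J) = 2*J*(-1 + J - 2/(4 + J)) (U(J) = (J + J)*(J + (-1 - (5 - 3)/(4 + J))) = (2*J)*(J + (-1 - 2/(4 + J))) = (2*J)*(-1 + J - 2/(4 + J)) = 2*J*(-1 + J - 2/(4 + J)))
U(d)*(-99) = (2*12*(-6 + 12² + 3*12)/(4 + 12))*(-99) = (2*12*(-6 + 144 + 36)/16)*(-99) = (2*12*(1/16)*174)*(-99) = 261*(-99) = -25839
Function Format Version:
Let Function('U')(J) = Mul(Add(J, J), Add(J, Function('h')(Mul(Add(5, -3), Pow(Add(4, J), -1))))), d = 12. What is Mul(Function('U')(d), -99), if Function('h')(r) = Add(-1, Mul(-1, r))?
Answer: -25839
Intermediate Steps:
Function('U')(J) = Mul(2, J, Add(-1, J, Mul(-2, Pow(Add(4, J), -1)))) (Function('U')(J) = Mul(Add(J, J), Add(J, Add(-1, Mul(-1, Mul(Add(5, -3), Pow(Add(4, J), -1)))))) = Mul(Mul(2, J), Add(J, Add(-1, Mul(-1, Mul(2, Pow(Add(4, J), -1)))))) = Mul(Mul(2, J), Add(J, Add(-1, Mul(-2, Pow(Add(4, J), -1))))) = Mul(Mul(2, J), Add(-1, J, Mul(-2, Pow(Add(4, J), -1)))) = Mul(2, J, Add(-1, J, Mul(-2, Pow(Add(4, J), -1)))))
Mul(Function('U')(d), -99) = Mul(Mul(2, 12, Pow(Add(4, 12), -1), Add(-6, Pow(12, 2), Mul(3, 12))), -99) = Mul(Mul(2, 12, Pow(16, -1), Add(-6, 144, 36)), -99) = Mul(Mul(2, 12, Rational(1, 16), 174), -99) = Mul(261, -99) = -25839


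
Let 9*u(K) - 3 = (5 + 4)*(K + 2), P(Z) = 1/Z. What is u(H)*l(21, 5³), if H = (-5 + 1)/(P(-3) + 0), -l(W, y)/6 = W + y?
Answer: -12556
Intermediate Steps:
l(W, y) = -6*W - 6*y (l(W, y) = -6*(W + y) = -6*W - 6*y)
H = 12 (H = (-5 + 1)/(1/(-3) + 0) = -4/(-⅓ + 0) = -4/(-⅓) = -4*(-3) = 12)
u(K) = 7/3 + K (u(K) = ⅓ + ((5 + 4)*(K + 2))/9 = ⅓ + (9*(2 + K))/9 = ⅓ + (18 + 9*K)/9 = ⅓ + (2 + K) = 7/3 + K)
u(H)*l(21, 5³) = (7/3 + 12)*(-6*21 - 6*5³) = 43*(-126 - 6*125)/3 = 43*(-126 - 750)/3 = (43/3)*(-876) = -12556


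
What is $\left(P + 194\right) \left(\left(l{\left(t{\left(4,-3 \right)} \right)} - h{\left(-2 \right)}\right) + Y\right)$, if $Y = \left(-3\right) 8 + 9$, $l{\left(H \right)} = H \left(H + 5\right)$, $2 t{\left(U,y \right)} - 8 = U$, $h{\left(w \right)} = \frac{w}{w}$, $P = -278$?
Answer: $-4200$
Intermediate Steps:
$h{\left(w \right)} = 1$
$t{\left(U,y \right)} = 4 + \frac{U}{2}$
$l{\left(H \right)} = H \left(5 + H\right)$
$Y = -15$ ($Y = -24 + 9 = -15$)
$\left(P + 194\right) \left(\left(l{\left(t{\left(4,-3 \right)} \right)} - h{\left(-2 \right)}\right) + Y\right) = \left(-278 + 194\right) \left(\left(\left(4 + \frac{1}{2} \cdot 4\right) \left(5 + \left(4 + \frac{1}{2} \cdot 4\right)\right) - 1\right) - 15\right) = - 84 \left(\left(\left(4 + 2\right) \left(5 + \left(4 + 2\right)\right) - 1\right) - 15\right) = - 84 \left(\left(6 \left(5 + 6\right) - 1\right) - 15\right) = - 84 \left(\left(6 \cdot 11 - 1\right) - 15\right) = - 84 \left(\left(66 - 1\right) - 15\right) = - 84 \left(65 - 15\right) = \left(-84\right) 50 = -4200$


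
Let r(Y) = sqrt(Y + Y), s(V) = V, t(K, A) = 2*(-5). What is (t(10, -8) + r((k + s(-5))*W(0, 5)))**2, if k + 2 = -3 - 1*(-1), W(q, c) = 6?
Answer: -8 - 120*I*sqrt(3) ≈ -8.0 - 207.85*I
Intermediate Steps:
t(K, A) = -10
k = -4 (k = -2 + (-3 - 1*(-1)) = -2 + (-3 + 1) = -2 - 2 = -4)
r(Y) = sqrt(2)*sqrt(Y) (r(Y) = sqrt(2*Y) = sqrt(2)*sqrt(Y))
(t(10, -8) + r((k + s(-5))*W(0, 5)))**2 = (-10 + sqrt(2)*sqrt((-4 - 5)*6))**2 = (-10 + sqrt(2)*sqrt(-9*6))**2 = (-10 + sqrt(2)*sqrt(-54))**2 = (-10 + sqrt(2)*(3*I*sqrt(6)))**2 = (-10 + 6*I*sqrt(3))**2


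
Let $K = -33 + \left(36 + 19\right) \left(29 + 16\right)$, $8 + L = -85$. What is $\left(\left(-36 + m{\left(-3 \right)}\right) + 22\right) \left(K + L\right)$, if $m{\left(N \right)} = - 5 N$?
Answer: $2349$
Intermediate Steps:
$L = -93$ ($L = -8 - 85 = -93$)
$K = 2442$ ($K = -33 + 55 \cdot 45 = -33 + 2475 = 2442$)
$\left(\left(-36 + m{\left(-3 \right)}\right) + 22\right) \left(K + L\right) = \left(\left(-36 - -15\right) + 22\right) \left(2442 - 93\right) = \left(\left(-36 + 15\right) + 22\right) 2349 = \left(-21 + 22\right) 2349 = 1 \cdot 2349 = 2349$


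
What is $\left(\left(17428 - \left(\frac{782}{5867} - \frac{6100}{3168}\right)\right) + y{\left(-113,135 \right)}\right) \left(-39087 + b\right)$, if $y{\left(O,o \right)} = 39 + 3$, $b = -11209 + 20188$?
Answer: $- \frac{203694539708699}{387222} \approx -5.2604 \cdot 10^{8}$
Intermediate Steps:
$b = 8979$
$y{\left(O,o \right)} = 42$
$\left(\left(17428 - \left(\frac{782}{5867} - \frac{6100}{3168}\right)\right) + y{\left(-113,135 \right)}\right) \left(-39087 + b\right) = \left(\left(17428 - \left(\frac{782}{5867} - \frac{6100}{3168}\right)\right) + 42\right) \left(-39087 + 8979\right) = \left(\left(17428 - \left(782 \cdot \frac{1}{5867} - \frac{1525}{792}\right)\right) + 42\right) \left(-30108\right) = \left(\left(17428 - \left(\frac{782}{5867} - \frac{1525}{792}\right)\right) + 42\right) \left(-30108\right) = \left(\left(17428 - - \frac{8327831}{4646664}\right) + 42\right) \left(-30108\right) = \left(\left(17428 + \frac{8327831}{4646664}\right) + 42\right) \left(-30108\right) = \left(\frac{80990388023}{4646664} + 42\right) \left(-30108\right) = \frac{81185547911}{4646664} \left(-30108\right) = - \frac{203694539708699}{387222}$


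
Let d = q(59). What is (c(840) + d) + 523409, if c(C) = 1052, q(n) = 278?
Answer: 524739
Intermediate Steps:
d = 278
(c(840) + d) + 523409 = (1052 + 278) + 523409 = 1330 + 523409 = 524739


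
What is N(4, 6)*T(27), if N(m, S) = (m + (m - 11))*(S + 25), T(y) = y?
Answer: -2511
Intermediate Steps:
N(m, S) = (-11 + 2*m)*(25 + S) (N(m, S) = (m + (-11 + m))*(25 + S) = (-11 + 2*m)*(25 + S))
N(4, 6)*T(27) = (-275 - 11*6 + 50*4 + 2*6*4)*27 = (-275 - 66 + 200 + 48)*27 = -93*27 = -2511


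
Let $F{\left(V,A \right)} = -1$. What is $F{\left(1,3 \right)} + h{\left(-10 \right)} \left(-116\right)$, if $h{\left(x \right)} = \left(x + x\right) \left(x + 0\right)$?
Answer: $-23201$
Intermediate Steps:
$h{\left(x \right)} = 2 x^{2}$ ($h{\left(x \right)} = 2 x x = 2 x^{2}$)
$F{\left(1,3 \right)} + h{\left(-10 \right)} \left(-116\right) = -1 + 2 \left(-10\right)^{2} \left(-116\right) = -1 + 2 \cdot 100 \left(-116\right) = -1 + 200 \left(-116\right) = -1 - 23200 = -23201$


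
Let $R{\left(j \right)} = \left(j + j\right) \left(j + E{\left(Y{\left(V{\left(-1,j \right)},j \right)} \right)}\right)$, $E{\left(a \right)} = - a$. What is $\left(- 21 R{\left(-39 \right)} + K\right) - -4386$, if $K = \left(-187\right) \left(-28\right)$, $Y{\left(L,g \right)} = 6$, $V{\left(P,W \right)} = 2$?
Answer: $-64088$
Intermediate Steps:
$K = 5236$
$R{\left(j \right)} = 2 j \left(-6 + j\right)$ ($R{\left(j \right)} = \left(j + j\right) \left(j - 6\right) = 2 j \left(j - 6\right) = 2 j \left(-6 + j\right)$)
$\left(- 21 R{\left(-39 \right)} + K\right) - -4386 = \left(- 21 \cdot 2 \left(-39\right) \left(-6 - 39\right) + 5236\right) - -4386 = \left(- 21 \cdot 2 \left(-39\right) \left(-45\right) + 5236\right) + \left(-4848 + 9234\right) = \left(\left(-21\right) 3510 + 5236\right) + 4386 = \left(-73710 + 5236\right) + 4386 = -68474 + 4386 = -64088$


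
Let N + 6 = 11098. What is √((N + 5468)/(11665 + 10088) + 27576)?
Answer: 2*√40275094586/2417 ≈ 166.06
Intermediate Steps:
N = 11092 (N = -6 + 11098 = 11092)
√((N + 5468)/(11665 + 10088) + 27576) = √((11092 + 5468)/(11665 + 10088) + 27576) = √(16560/21753 + 27576) = √(16560*(1/21753) + 27576) = √(1840/2417 + 27576) = √(66653032/2417) = 2*√40275094586/2417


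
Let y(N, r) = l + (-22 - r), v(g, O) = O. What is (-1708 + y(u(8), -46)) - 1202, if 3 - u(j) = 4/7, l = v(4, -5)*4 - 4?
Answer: -2910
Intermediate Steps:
l = -24 (l = -5*4 - 4 = -20 - 4 = -24)
u(j) = 17/7 (u(j) = 3 - 4/7 = 17/7)
y(N, r) = -46 - r (y(N, r) = -24 + (-22 - r) = -46 - r)
(-1708 + y(u(8), -46)) - 1202 = (-1708 + (-46 - 1*(-46))) - 1202 = (-1708 + (-46 + 46)) - 1202 = (-1708 + 0) - 1202 = -1708 - 1202 = -2910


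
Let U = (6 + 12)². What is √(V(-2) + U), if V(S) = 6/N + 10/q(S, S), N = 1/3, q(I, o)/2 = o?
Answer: √1358/2 ≈ 18.426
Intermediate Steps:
q(I, o) = 2*o
N = ⅓ ≈ 0.33333
U = 324 (U = 18² = 324)
V(S) = 18 + 5/S (V(S) = 6/(⅓) + 10/((2*S)) = 6*3 + 10*(1/(2*S)) = 18 + 5/S)
√(V(-2) + U) = √((18 + 5/(-2)) + 324) = √((18 + 5*(-½)) + 324) = √((18 - 5/2) + 324) = √(31/2 + 324) = √(679/2) = √1358/2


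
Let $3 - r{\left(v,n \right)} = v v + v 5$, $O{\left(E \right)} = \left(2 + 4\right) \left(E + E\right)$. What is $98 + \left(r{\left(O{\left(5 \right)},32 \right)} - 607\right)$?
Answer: $-4406$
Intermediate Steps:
$O{\left(E \right)} = 12 E$ ($O{\left(E \right)} = 6 \cdot 2 E = 12 E$)
$r{\left(v,n \right)} = 3 - v^{2} - 5 v$ ($r{\left(v,n \right)} = 3 - \left(v v + v 5\right) = 3 - \left(v^{2} + 5 v\right) = 3 - v^{2} - 5 v$)
$98 + \left(r{\left(O{\left(5 \right)},32 \right)} - 607\right) = 98 - \left(604 + \left(12 \cdot 5\right)^{2} + 5 \cdot 12 \cdot 5\right) = 98 - 4504 = -4406$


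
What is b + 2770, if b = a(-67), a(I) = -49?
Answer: 2721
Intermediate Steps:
b = -49
b + 2770 = -49 + 2770 = 2721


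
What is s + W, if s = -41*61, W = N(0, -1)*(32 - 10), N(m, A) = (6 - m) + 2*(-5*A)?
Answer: -2149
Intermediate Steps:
N(m, A) = 6 - m - 10*A (N(m, A) = (6 - m) - 10*A = 6 - m - 10*A)
W = 352 (W = (6 - 1*0 - 10*(-1))*(32 - 10) = (6 + 0 + 10)*22 = 16*22 = 352)
s = -2501
s + W = -2501 + 352 = -2149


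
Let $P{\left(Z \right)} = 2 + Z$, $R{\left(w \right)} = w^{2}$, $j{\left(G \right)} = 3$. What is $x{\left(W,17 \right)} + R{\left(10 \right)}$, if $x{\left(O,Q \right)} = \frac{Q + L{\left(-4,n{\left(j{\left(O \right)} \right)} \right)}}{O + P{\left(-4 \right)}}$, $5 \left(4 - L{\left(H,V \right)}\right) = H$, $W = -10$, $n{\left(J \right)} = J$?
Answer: $\frac{5891}{60} \approx 98.183$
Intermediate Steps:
$L{\left(H,V \right)} = 4 - \frac{H}{5}$
$x{\left(O,Q \right)} = \frac{\frac{24}{5} + Q}{-2 + O}$ ($x{\left(O,Q \right)} = \frac{Q + \left(4 - - \frac{4}{5}\right)}{O + \left(2 - 4\right)} = \frac{Q + \left(4 + \frac{4}{5}\right)}{O - 2} = \frac{Q + \frac{24}{5}}{-2 + O} = \frac{\frac{24}{5} + Q}{-2 + O}$)
$x{\left(W,17 \right)} + R{\left(10 \right)} = \frac{\frac{24}{5} + 17}{-2 - 10} + 10^{2} = \frac{1}{-12} \cdot \frac{109}{5} + 100 = \left(- \frac{1}{12}\right) \frac{109}{5} + 100 = - \frac{109}{60} + 100 = \frac{5891}{60}$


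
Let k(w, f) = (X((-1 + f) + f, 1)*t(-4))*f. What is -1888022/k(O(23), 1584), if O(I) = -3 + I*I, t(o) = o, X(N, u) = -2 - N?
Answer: -944011/10039392 ≈ -0.094031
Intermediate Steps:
O(I) = -3 + I²
k(w, f) = f*(4 + 8*f) (k(w, f) = ((-2 - ((-1 + f) + f))*(-4))*f = ((-2 - (-1 + 2*f))*(-4))*f = ((-2 + (1 - 2*f))*(-4))*f = ((-1 - 2*f)*(-4))*f = (4 + 8*f)*f = f*(4 + 8*f))
-1888022/k(O(23), 1584) = -1888022*1/(6336*(1 + 2*1584)) = -1888022*1/(6336*(1 + 3168)) = -1888022/(4*1584*3169) = -1888022/20078784 = -1888022*1/20078784 = -944011/10039392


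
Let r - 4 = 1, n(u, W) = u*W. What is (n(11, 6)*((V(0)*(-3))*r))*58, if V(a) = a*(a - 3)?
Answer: 0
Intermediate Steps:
n(u, W) = W*u
V(a) = a*(-3 + a)
r = 5 (r = 4 + 1 = 5)
(n(11, 6)*((V(0)*(-3))*r))*58 = ((6*11)*(((0*(-3 + 0))*(-3))*5))*58 = (66*(((0*(-3))*(-3))*5))*58 = (66*((0*(-3))*5))*58 = (66*(0*5))*58 = (66*0)*58 = 0*58 = 0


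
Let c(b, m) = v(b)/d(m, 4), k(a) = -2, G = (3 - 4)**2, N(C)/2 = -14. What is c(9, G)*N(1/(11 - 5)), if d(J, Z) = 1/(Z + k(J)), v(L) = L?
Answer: -504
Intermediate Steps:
N(C) = -28 (N(C) = 2*(-14) = -28)
G = 1 (G = (-1)**2 = 1)
d(J, Z) = 1/(-2 + Z) (d(J, Z) = 1/(Z - 2) = 1/(-2 + Z))
c(b, m) = 2*b (c(b, m) = b/(1/(-2 + 4)) = b/(1/2) = b*2 = 2*b)
c(9, G)*N(1/(11 - 5)) = (2*9)*(-28) = 18*(-28) = -504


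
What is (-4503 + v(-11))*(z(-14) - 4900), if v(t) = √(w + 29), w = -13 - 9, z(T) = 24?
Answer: 21956628 - 4876*√7 ≈ 2.1944e+7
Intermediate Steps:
w = -22
v(t) = √7 (v(t) = √(-22 + 29) = √7)
(-4503 + v(-11))*(z(-14) - 4900) = (-4503 + √7)*(24 - 4900) = (-4503 + √7)*(-4876) = 21956628 - 4876*√7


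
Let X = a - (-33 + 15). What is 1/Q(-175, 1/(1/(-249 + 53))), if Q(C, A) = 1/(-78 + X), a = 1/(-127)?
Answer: -7621/127 ≈ -60.008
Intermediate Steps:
a = -1/127 ≈ -0.0078740
X = 2285/127 (X = -1/127 - (-33 + 15) = -1/127 - 1*(-18) = -1/127 + 18 = 2285/127 ≈ 17.992)
Q(C, A) = -127/7621 (Q(C, A) = 1/(-78 + 2285/127) = 1/(-7621/127) = -127/7621)
1/Q(-175, 1/(1/(-249 + 53))) = 1/(-127/7621) = -7621/127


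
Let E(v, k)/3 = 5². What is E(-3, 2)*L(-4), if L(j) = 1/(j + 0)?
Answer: -75/4 ≈ -18.750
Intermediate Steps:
E(v, k) = 75 (E(v, k) = 3*5² = 3*25 = 75)
L(j) = 1/j
E(-3, 2)*L(-4) = 75/(-4) = 75*(-¼) = -75/4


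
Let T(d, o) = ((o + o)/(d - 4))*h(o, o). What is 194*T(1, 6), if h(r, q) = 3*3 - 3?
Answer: -4656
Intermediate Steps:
h(r, q) = 6 (h(r, q) = 9 - 3 = 6)
T(d, o) = 12*o/(-4 + d) (T(d, o) = ((o + o)/(d - 4))*6 = ((2*o)/(-4 + d))*6 = (2*o/(-4 + d))*6 = 12*o/(-4 + d))
194*T(1, 6) = 194*(12*6/(-4 + 1)) = 194*(12*6/(-3)) = 194*(12*6*(-⅓)) = 194*(-24) = -4656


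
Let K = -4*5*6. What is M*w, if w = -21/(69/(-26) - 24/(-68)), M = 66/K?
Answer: -17017/3390 ≈ -5.0198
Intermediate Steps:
K = -120 (K = -20*6 = -120)
M = -11/20 (M = 66/(-120) = 66*(-1/120) = -11/20 ≈ -0.55000)
w = 3094/339 (w = -21/(69*(-1/26) - 24*(-1/68)) = -21/(-69/26 + 6/17) = -21/(-1017/442) = -21*(-442/1017) = 3094/339 ≈ 9.1268)
M*w = -11/20*3094/339 = -17017/3390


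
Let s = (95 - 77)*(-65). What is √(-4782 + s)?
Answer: 8*I*√93 ≈ 77.149*I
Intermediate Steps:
s = -1170 (s = 18*(-65) = -1170)
√(-4782 + s) = √(-4782 - 1170) = √(-5952) = 8*I*√93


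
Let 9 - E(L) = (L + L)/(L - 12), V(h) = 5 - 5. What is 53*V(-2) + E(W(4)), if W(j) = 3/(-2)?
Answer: 79/9 ≈ 8.7778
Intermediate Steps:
V(h) = 0
W(j) = -3/2 (W(j) = 3*(-1/2) = -3/2)
E(L) = 9 - 2*L/(-12 + L) (E(L) = 9 - (L + L)/(L - 12) = 9 - 2*L/(-12 + L))
53*V(-2) + E(W(4)) = 53*0 + (-108 + 7*(-3/2))/(-12 - 3/2) = 0 + (-108 - 21/2)/(-27/2) = 0 - 2/27*(-237/2) = 0 + 79/9 = 79/9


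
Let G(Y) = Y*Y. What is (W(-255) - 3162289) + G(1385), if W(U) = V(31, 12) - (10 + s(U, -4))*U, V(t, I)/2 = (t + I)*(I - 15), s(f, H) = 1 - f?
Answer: -1176492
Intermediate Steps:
G(Y) = Y**2
V(t, I) = 2*(-15 + I)*(I + t) (V(t, I) = 2*((t + I)*(I - 15)) = 2*((I + t)*(-15 + I)) = 2*((-15 + I)*(I + t)) = 2*(-15 + I)*(I + t))
W(U) = -258 - U*(11 - U) (W(U) = (-30*12 - 30*31 + 2*12**2 + 2*12*31) - (10 + (1 - U))*U = (-360 - 930 + 2*144 + 744) - (11 - U)*U = (-360 - 930 + 288 + 744) - U*(11 - U) = -258 - U*(11 - U))
(W(-255) - 3162289) + G(1385) = ((-258 + (-255)**2 - 11*(-255)) - 3162289) + 1385**2 = ((-258 + 65025 + 2805) - 3162289) + 1918225 = (67572 - 3162289) + 1918225 = -3094717 + 1918225 = -1176492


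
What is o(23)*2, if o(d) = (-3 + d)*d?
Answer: 920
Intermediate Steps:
o(d) = d*(-3 + d)
o(23)*2 = (23*(-3 + 23))*2 = (23*20)*2 = 460*2 = 920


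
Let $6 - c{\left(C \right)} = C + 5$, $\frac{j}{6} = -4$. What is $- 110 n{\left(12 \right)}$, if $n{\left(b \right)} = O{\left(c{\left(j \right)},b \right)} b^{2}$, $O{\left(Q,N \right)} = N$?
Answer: $-190080$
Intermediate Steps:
$j = -24$ ($j = 6 \left(-4\right) = -24$)
$c{\left(C \right)} = 1 - C$ ($c{\left(C \right)} = 6 - \left(C + 5\right) = 6 - \left(5 + C\right) = 1 - C$)
$n{\left(b \right)} = b^{3}$ ($n{\left(b \right)} = b b^{2} = b^{3}$)
$- 110 n{\left(12 \right)} = - 110 \cdot 12^{3} = \left(-110\right) 1728 = -190080$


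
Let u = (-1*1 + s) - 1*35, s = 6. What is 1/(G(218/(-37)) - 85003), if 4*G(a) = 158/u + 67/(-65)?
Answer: -195/16575892 ≈ -1.1764e-5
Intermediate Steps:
u = -30 (u = (-1*1 + 6) - 1*35 = (-1 + 6) - 35 = 5 - 35 = -30)
G(a) = -307/195 (G(a) = (158/(-30) + 67/(-65))/4 = (158*(-1/30) + 67*(-1/65))/4 = (-79/15 - 67/65)/4 = (¼)*(-1228/195) = -307/195)
1/(G(218/(-37)) - 85003) = 1/(-307/195 - 85003) = 1/(-16575892/195) = -195/16575892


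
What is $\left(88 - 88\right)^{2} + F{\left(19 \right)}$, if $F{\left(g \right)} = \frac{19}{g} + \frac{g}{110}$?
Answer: $\frac{129}{110} \approx 1.1727$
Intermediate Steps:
$F{\left(g \right)} = \frac{19}{g} + \frac{g}{110}$ ($F{\left(g \right)} = \frac{19}{g} + g \frac{1}{110} = \frac{19}{g} + \frac{g}{110}$)
$\left(88 - 88\right)^{2} + F{\left(19 \right)} = \left(88 - 88\right)^{2} + \left(\frac{19}{19} + \frac{1}{110} \cdot 19\right) = 0^{2} + \left(19 \cdot \frac{1}{19} + \frac{19}{110}\right) = 0 + \left(1 + \frac{19}{110}\right) = 0 + \frac{129}{110} = \frac{129}{110}$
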